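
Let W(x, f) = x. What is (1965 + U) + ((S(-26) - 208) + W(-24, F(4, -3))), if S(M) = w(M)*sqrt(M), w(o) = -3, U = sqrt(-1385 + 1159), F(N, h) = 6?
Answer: 1733 + I*sqrt(226) - 3*I*sqrt(26) ≈ 1733.0 - 0.26376*I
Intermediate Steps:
U = I*sqrt(226) (U = sqrt(-226) = I*sqrt(226) ≈ 15.033*I)
S(M) = -3*sqrt(M)
(1965 + U) + ((S(-26) - 208) + W(-24, F(4, -3))) = (1965 + I*sqrt(226)) + ((-3*I*sqrt(26) - 208) - 24) = (1965 + I*sqrt(226)) + ((-208 - 3*I*sqrt(26)) - 24) = (1965 + I*sqrt(226)) + (-232 - 3*I*sqrt(26)) = 1733 + I*sqrt(226) - 3*I*sqrt(26)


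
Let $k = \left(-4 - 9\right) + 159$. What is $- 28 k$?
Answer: $-4088$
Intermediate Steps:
$k = 146$ ($k = \left(-4 + \left(-87 + 78\right)\right) + 159 = \left(-4 - 9\right) + 159 = -13 + 159 = 146$)
$- 28 k = \left(-28\right) 146 = -4088$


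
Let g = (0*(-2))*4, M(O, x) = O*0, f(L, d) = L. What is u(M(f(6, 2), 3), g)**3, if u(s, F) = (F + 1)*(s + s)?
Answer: 0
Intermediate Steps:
M(O, x) = 0
g = 0 (g = 0*4 = 0)
u(s, F) = 2*s*(1 + F) (u(s, F) = (1 + F)*(2*s) = 2*s*(1 + F))
u(M(f(6, 2), 3), g)**3 = (2*0*(1 + 0))**3 = (2*0*1)**3 = 0**3 = 0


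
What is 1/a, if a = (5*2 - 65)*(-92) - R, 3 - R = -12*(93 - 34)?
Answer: 1/4349 ≈ 0.00022994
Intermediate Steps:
R = 711 (R = 3 - (-12)*(93 - 34) = 3 - (-12)*59 = 3 - 1*(-708) = 3 + 708 = 711)
a = 4349 (a = (5*2 - 65)*(-92) - 1*711 = (10 - 65)*(-92) - 711 = -55*(-92) - 711 = 5060 - 711 = 4349)
1/a = 1/4349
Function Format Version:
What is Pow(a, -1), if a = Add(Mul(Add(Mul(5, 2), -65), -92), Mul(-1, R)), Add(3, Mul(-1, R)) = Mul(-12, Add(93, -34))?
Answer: Rational(1, 4349) ≈ 0.00022994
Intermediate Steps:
R = 711 (R = Add(3, Mul(-1, Mul(-12, Add(93, -34)))) = Add(3, Mul(-1, Mul(-12, 59))) = Add(3, Mul(-1, -708)) = Add(3, 708) = 711)
a = 4349 (a = Add(Mul(Add(Mul(5, 2), -65), -92), Mul(-1, 711)) = Add(Mul(Add(10, -65), -92), -711) = Add(Mul(-55, -92), -711) = Add(5060, -711) = 4349)
Pow(a, -1) = Pow(4349, -1) = Rational(1, 4349)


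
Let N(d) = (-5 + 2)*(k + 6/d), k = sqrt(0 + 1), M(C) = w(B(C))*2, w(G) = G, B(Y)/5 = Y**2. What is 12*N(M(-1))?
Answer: -288/5 ≈ -57.600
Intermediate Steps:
B(Y) = 5*Y**2
M(C) = 10*C**2 (M(C) = (5*C**2)*2 = 10*C**2)
k = 1 (k = sqrt(1) = 1)
N(d) = -3 - 18/d (N(d) = (-5 + 2)*(1 + 6/d) = -3*(1 + 6/d) = -3 - 18/d)
12*N(M(-1)) = 12*(-3 - 18/(10*(-1)**2)) = 12*(-3 - 18/(10*1)) = 12*(-3 - 18/10) = 12*(-3 - 18*1/10) = 12*(-3 - 9/5) = 12*(-24/5) = -288/5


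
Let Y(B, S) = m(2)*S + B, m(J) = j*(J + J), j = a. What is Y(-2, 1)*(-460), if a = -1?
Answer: 2760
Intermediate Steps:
j = -1
m(J) = -2*J (m(J) = -(J + J) = -2*J)
Y(B, S) = B - 4*S (Y(B, S) = (-2*2)*S + B = -4*S + B = B - 4*S)
Y(-2, 1)*(-460) = (-2 - 4*1)*(-460) = (-2 - 4)*(-460) = -6*(-460) = 2760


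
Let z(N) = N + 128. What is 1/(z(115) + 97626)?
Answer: 1/97869 ≈ 1.0218e-5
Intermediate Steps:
z(N) = 128 + N
1/(z(115) + 97626) = 1/((128 + 115) + 97626) = 1/(243 + 97626) = 1/97869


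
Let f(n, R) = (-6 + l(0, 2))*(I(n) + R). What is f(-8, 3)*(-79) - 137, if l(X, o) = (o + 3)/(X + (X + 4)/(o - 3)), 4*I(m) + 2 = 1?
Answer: 23009/16 ≈ 1438.1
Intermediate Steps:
I(m) = -1/4 (I(m) = -1/2 + (1/4)*1 = -1/2 + 1/4 = -1/4)
l(X, o) = (3 + o)/(X + (4 + X)/(-3 + o))
f(n, R) = 29/16 - 29*R/4 (f(n, R) = (-6 + (-9 + 2**2)/(4 - 2*0 + 0*2))*(-1/4 + R) = (-6 + (-9 + 4)/(4 + 0 + 0))*(-1/4 + R) = (-6 - 5/4)*(-1/4 + R) = -29*(-1/4 + R)/4 = 29/16 - 29*R/4)
f(-8, 3)*(-79) - 137 = (29/16 - 29/4*3)*(-79) - 137 = (29/16 - 87/4)*(-79) - 137 = -319/16*(-79) - 137 = 25201/16 - 137 = 23009/16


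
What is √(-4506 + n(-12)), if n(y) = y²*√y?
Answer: √(-4506 + 288*I*√3) ≈ 3.7099 + 67.229*I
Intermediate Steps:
n(y) = y^(5/2)
√(-4506 + n(-12)) = √(-4506 + (-12)^(5/2)) = √(-4506 + 288*I*√3)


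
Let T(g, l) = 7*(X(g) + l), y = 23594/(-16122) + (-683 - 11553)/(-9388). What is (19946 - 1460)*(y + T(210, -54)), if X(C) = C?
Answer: 127286594051448/6306389 ≈ 2.0184e+7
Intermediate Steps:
y = -3028960/18919167 (y = 23594*(-1/16122) - 12236*(-1/9388) = -11797/8061 + 3059/2347 = -3028960/18919167 ≈ -0.16010)
T(g, l) = 7*g + 7*l (T(g, l) = 7*(g + l) = 7*g + 7*l)
(19946 - 1460)*(y + T(210, -54)) = (19946 - 1460)*(-3028960/18919167 + (7*210 + 7*(-54))) = 18486*(-3028960/18919167 + (1470 - 378)) = 18486*(-3028960/18919167 + 1092) = 18486*(20656701404/18919167) = 127286594051448/6306389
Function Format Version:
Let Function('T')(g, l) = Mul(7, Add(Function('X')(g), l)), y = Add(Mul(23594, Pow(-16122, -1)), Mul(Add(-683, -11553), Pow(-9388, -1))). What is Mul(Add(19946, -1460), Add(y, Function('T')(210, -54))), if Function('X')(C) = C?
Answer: Rational(127286594051448, 6306389) ≈ 2.0184e+7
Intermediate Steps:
y = Rational(-3028960, 18919167) (y = Add(Mul(23594, Rational(-1, 16122)), Mul(-12236, Rational(-1, 9388))) = Add(Rational(-11797, 8061), Rational(3059, 2347)) = Rational(-3028960, 18919167) ≈ -0.16010)
Function('T')(g, l) = Add(Mul(7, g), Mul(7, l)) (Function('T')(g, l) = Mul(7, Add(g, l)) = Add(Mul(7, g), Mul(7, l)))
Mul(Add(19946, -1460), Add(y, Function('T')(210, -54))) = Mul(Add(19946, -1460), Add(Rational(-3028960, 18919167), Add(Mul(7, 210), Mul(7, -54)))) = Mul(18486, Add(Rational(-3028960, 18919167), Add(1470, -378))) = Mul(18486, Add(Rational(-3028960, 18919167), 1092)) = Mul(18486, Rational(20656701404, 18919167)) = Rational(127286594051448, 6306389)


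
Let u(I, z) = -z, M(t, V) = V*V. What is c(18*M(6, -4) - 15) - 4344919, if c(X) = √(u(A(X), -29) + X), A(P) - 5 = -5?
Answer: -4344919 + √302 ≈ -4.3449e+6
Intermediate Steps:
M(t, V) = V²
A(P) = 0 (A(P) = 5 - 5 = 0)
c(X) = √(29 + X) (c(X) = √(-1*(-29) + X) = √(29 + X))
c(18*M(6, -4) - 15) - 4344919 = √(29 + (18*(-4)² - 15)) - 4344919 = √(29 + (18*16 - 15)) - 4344919 = √(29 + (288 - 15)) - 4344919 = √(29 + 273) - 4344919 = √302 - 4344919 = -4344919 + √302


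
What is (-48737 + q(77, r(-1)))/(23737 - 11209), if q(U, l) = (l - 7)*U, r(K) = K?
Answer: -16451/4176 ≈ -3.9394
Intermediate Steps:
q(U, l) = U*(-7 + l) (q(U, l) = (-7 + l)*U = U*(-7 + l))
(-48737 + q(77, r(-1)))/(23737 - 11209) = (-48737 + 77*(-7 - 1))/(23737 - 11209) = (-48737 + 77*(-8))/12528 = (-48737 - 616)*(1/12528) = -49353*1/12528 = -16451/4176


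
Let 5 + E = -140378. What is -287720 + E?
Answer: -428103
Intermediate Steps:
E = -140383 (E = -5 - 140378 = -140383)
-287720 + E = -287720 - 140383 = -428103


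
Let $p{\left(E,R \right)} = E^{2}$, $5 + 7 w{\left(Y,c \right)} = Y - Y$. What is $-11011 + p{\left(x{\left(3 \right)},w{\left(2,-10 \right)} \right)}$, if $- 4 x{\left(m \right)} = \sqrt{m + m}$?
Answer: $- \frac{88085}{8} \approx -11011.0$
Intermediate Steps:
$w{\left(Y,c \right)} = - \frac{5}{7}$ ($w{\left(Y,c \right)} = - \frac{5}{7} + \frac{Y - Y}{7} = - \frac{5}{7} + \frac{1}{7} \cdot 0 = - \frac{5}{7} + 0 = - \frac{5}{7}$)
$x{\left(m \right)} = - \frac{\sqrt{2} \sqrt{m}}{4}$ ($x{\left(m \right)} = - \frac{\sqrt{m + m}}{4} = - \frac{\sqrt{2 m}}{4} = - \frac{\sqrt{2} \sqrt{m}}{4}$)
$-11011 + p{\left(x{\left(3 \right)},w{\left(2,-10 \right)} \right)} = -11011 + \left(- \frac{\sqrt{2} \sqrt{3}}{4}\right)^{2} = -11011 + \left(- \frac{\sqrt{6}}{4}\right)^{2} = -11011 + \frac{3}{8} = - \frac{88085}{8}$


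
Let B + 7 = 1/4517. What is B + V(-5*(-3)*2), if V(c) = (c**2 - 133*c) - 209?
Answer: -14933201/4517 ≈ -3306.0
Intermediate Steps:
B = -31618/4517 (B = -7 + 1/4517 = -31618/4517 ≈ -6.9998)
V(c) = -209 + c**2 - 133*c
B + V(-5*(-3)*2) = -31618/4517 + (-209 + (-5*(-3)*2)**2 - 133*(-5*(-3))*2) = -31618/4517 + (-209 + (15*2)**2 - 1995*2) = -31618/4517 + (-209 + 30**2 - 133*30) = -31618/4517 + (-209 + 900 - 3990) = -31618/4517 - 3299 = -14933201/4517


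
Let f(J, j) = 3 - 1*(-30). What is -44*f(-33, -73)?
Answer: -1452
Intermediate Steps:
f(J, j) = 33 (f(J, j) = 3 + 30 = 33)
-44*f(-33, -73) = -44*33 = -1452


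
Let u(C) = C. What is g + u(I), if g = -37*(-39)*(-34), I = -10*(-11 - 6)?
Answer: -48892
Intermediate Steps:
I = 170 (I = -10*(-17) = 170)
g = -49062 (g = 1443*(-34) = -49062)
g + u(I) = -49062 + 170 = -48892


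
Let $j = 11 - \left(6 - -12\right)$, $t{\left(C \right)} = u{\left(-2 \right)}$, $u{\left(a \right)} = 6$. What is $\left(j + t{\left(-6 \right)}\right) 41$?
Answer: $-41$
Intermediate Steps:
$t{\left(C \right)} = 6$
$j = -7$ ($j = 11 - \left(6 + 12\right) = 11 - 18 = -7$)
$\left(j + t{\left(-6 \right)}\right) 41 = \left(-7 + 6\right) 41 = \left(-1\right) 41 = -41$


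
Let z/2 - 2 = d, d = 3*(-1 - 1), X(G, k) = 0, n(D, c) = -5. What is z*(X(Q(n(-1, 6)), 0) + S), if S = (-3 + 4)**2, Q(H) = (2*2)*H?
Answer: -8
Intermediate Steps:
Q(H) = 4*H
S = 1 (S = 1**2 = 1)
d = -6 (d = 3*(-2) = -6)
z = -8 (z = 4 + 2*(-6) = 4 - 12 = -8)
z*(X(Q(n(-1, 6)), 0) + S) = -8*(0 + 1) = -8*1 = -8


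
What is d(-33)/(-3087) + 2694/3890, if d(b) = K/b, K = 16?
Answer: 137251357/198139095 ≈ 0.69270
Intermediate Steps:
d(b) = 16/b
d(-33)/(-3087) + 2694/3890 = (16/(-33))/(-3087) + 2694/3890 = (16*(-1/33))*(-1/3087) + 2694*(1/3890) = -16/33*(-1/3087) + 1347/1945 = 16/101871 + 1347/1945 = 137251357/198139095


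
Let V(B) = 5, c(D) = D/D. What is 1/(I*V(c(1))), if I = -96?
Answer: -1/480 ≈ -0.0020833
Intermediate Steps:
c(D) = 1
1/(I*V(c(1))) = 1/(-96*5) = 1/(-480) = -1/480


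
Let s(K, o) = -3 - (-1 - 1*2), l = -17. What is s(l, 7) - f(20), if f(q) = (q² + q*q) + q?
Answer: -820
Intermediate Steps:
s(K, o) = 0 (s(K, o) = -3 - (-1 - 2) = -3 - 1*(-3) = -3 + 3 = 0)
f(q) = q + 2*q² (f(q) = (q² + q²) + q = 2*q² + q = q + 2*q²)
s(l, 7) - f(20) = 0 - 20*(1 + 2*20) = 0 - 20*(1 + 40) = 0 - 20*41 = 0 - 1*820 = 0 - 820 = -820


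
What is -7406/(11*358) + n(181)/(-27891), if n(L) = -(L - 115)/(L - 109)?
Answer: -1239342817/659008548 ≈ -1.8806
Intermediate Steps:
n(L) = -(-115 + L)/(-109 + L)
-7406/(11*358) + n(181)/(-27891) = -7406/(11*358) + ((115 - 1*181)/(-109 + 181))/(-27891) = -7406/3938 + ((115 - 181)/72)*(-1/27891) = -7406*1/3938 + ((1/72)*(-66))*(-1/27891) = -3703/1969 - 11/12*(-1/27891) = -3703/1969 + 11/334692 = -1239342817/659008548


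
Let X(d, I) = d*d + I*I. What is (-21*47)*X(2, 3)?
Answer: -12831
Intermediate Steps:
X(d, I) = I² + d² (X(d, I) = d² + I² = I² + d²)
(-21*47)*X(2, 3) = (-21*47)*(3² + 2²) = -987*(9 + 4) = -987*13 = -12831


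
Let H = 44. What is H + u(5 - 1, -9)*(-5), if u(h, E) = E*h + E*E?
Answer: -181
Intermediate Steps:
u(h, E) = E**2 + E*h (u(h, E) = E*h + E**2 = E**2 + E*h)
H + u(5 - 1, -9)*(-5) = 44 - 9*(-9 + (5 - 1))*(-5) = 44 - 9*(-9 + 4)*(-5) = 44 - 9*(-5)*(-5) = 44 + 45*(-5) = 44 - 225 = -181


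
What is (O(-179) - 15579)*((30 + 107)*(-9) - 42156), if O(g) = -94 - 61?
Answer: 682682526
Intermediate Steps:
O(g) = -155
(O(-179) - 15579)*((30 + 107)*(-9) - 42156) = (-155 - 15579)*((30 + 107)*(-9) - 42156) = -15734*(137*(-9) - 42156) = -15734*(-1233 - 42156) = -15734*(-43389) = 682682526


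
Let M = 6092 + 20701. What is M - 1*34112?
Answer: -7319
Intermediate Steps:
M = 26793
M - 1*34112 = 26793 - 1*34112 = 26793 - 34112 = -7319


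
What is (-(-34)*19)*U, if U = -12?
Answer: -7752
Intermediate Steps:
(-(-34)*19)*U = -(-34)*19*(-12) = -34*(-19)*(-12) = 646*(-12) = -7752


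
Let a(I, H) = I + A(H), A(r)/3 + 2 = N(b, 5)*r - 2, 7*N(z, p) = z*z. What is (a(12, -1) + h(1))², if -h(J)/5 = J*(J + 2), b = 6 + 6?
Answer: 288369/49 ≈ 5885.1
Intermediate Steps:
b = 12
N(z, p) = z²/7 (N(z, p) = (z*z)/7 = z²/7)
h(J) = -5*J*(2 + J) (h(J) = -5*J*(J + 2) = -5*J*(2 + J))
A(r) = -12 + 432*r/7 (A(r) = -6 + 3*(((⅐)*12²)*r - 2) = -6 + 3*(((⅐)*144)*r - 2) = -6 + 3*(144*r/7 - 2) = -6 + 3*(-2 + 144*r/7) = -6 + (-6 + 432*r/7) = -12 + 432*r/7)
a(I, H) = -12 + I + 432*H/7 (a(I, H) = I + (-12 + 432*H/7) = -12 + I + 432*H/7)
(a(12, -1) + h(1))² = ((-12 + 12 + (432/7)*(-1)) - 5*1*(2 + 1))² = ((-12 + 12 - 432/7) - 5*1*3)² = (-432/7 - 15)² = (-537/7)² = 288369/49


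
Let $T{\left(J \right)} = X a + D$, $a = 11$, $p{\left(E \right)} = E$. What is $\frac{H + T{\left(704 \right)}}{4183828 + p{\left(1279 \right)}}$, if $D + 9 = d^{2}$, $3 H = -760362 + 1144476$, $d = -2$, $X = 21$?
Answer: $\frac{128264}{4185107} \approx 0.030648$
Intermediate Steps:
$H = 128038$ ($H = \frac{-760362 + 1144476}{3} = \frac{1}{3} \cdot 384114 = 128038$)
$D = -5$ ($D = -9 + \left(-2\right)^{2} = -9 + 4 = -5$)
$T{\left(J \right)} = 226$ ($T{\left(J \right)} = 21 \cdot 11 - 5 = 231 - 5 = 226$)
$\frac{H + T{\left(704 \right)}}{4183828 + p{\left(1279 \right)}} = \frac{128038 + 226}{4183828 + 1279} = \frac{128264}{4185107}$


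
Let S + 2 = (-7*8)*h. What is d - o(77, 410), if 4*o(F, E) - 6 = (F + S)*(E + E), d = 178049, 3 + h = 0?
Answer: 256465/2 ≈ 1.2823e+5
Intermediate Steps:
h = -3 (h = -3 + 0 = -3)
S = 166 (S = -2 - 7*8*(-3) = -2 - 56*(-3) = -2 + 168 = 166)
o(F, E) = 3/2 + E*(166 + F)/2 (o(F, E) = 3/2 + ((F + 166)*(E + E))/4 = 3/2 + ((166 + F)*(2*E))/4 = 3/2 + (2*E*(166 + F))/4 = 3/2 + E*(166 + F)/2)
d - o(77, 410) = 178049 - (3/2 + 83*410 + (½)*410*77) = 178049 - (3/2 + 34030 + 15785) = 178049 - 1*99633/2 = 178049 - 99633/2 = 256465/2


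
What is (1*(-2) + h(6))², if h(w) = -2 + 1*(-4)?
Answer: 64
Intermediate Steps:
h(w) = -6 (h(w) = -2 - 4 = -6)
(1*(-2) + h(6))² = (1*(-2) - 6)² = (-2 - 6)² = (-8)² = 64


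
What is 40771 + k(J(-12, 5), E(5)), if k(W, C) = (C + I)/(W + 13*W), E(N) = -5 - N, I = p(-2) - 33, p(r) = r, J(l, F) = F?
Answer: 570785/14 ≈ 40770.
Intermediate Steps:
I = -35 (I = -2 - 33 = -35)
k(W, C) = (-35 + C)/(14*W) (k(W, C) = (C - 35)/(W + 13*W) = (-35 + C)/((14*W)) = (-35 + C)*(1/(14*W)) = (-35 + C)/(14*W))
40771 + k(J(-12, 5), E(5)) = 40771 + (1/14)*(-35 + (-5 - 1*5))/5 = 40771 + (1/14)*(1/5)*(-35 + (-5 - 5)) = 40771 + (1/14)*(1/5)*(-35 - 10) = 40771 + (1/14)*(1/5)*(-45) = 40771 - 9/14 = 570785/14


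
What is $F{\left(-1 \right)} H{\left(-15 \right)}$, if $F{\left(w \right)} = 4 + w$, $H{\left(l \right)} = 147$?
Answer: $441$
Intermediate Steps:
$F{\left(-1 \right)} H{\left(-15 \right)} = \left(4 - 1\right) 147 = 3 \cdot 147 = 441$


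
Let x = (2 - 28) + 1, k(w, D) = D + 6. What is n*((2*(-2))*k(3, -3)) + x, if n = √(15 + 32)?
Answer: -25 - 12*√47 ≈ -107.27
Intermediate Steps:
k(w, D) = 6 + D
x = -25 (x = -26 + 1 = -25)
n = √47 ≈ 6.8557
n*((2*(-2))*k(3, -3)) + x = √47*((2*(-2))*(6 - 3)) - 25 = √47*(-4*3) - 25 = √47*(-12) - 25 = -12*√47 - 25 = -25 - 12*√47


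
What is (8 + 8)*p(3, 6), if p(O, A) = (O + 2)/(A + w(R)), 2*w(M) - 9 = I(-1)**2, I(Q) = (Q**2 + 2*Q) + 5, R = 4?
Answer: 160/37 ≈ 4.3243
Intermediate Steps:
I(Q) = 5 + Q**2 + 2*Q
w(M) = 25/2 (w(M) = 9/2 + (5 + (-1)**2 + 2*(-1))**2/2 = 9/2 + (5 + 1 - 2)**2/2 = 9/2 + (1/2)*4**2 = 9/2 + (1/2)*16 = 9/2 + 8 = 25/2)
p(O, A) = (2 + O)/(25/2 + A) (p(O, A) = (O + 2)/(A + 25/2) = (2 + O)/(25/2 + A))
(8 + 8)*p(3, 6) = (8 + 8)*(2*(2 + 3)/(25 + 2*6)) = 16*(2*5/(25 + 12)) = 16*(2*5/37) = 16*(2*(1/37)*5) = 16*(10/37) = 160/37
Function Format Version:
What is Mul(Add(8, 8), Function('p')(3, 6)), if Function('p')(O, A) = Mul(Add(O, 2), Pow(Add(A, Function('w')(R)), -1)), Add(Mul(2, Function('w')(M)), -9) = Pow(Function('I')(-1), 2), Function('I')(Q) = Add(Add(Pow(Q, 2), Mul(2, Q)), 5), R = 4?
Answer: Rational(160, 37) ≈ 4.3243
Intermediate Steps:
Function('I')(Q) = Add(5, Pow(Q, 2), Mul(2, Q))
Function('w')(M) = Rational(25, 2) (Function('w')(M) = Add(Rational(9, 2), Mul(Rational(1, 2), Pow(Add(5, Pow(-1, 2), Mul(2, -1)), 2))) = Add(Rational(9, 2), Mul(Rational(1, 2), Pow(Add(5, 1, -2), 2))) = Add(Rational(9, 2), Mul(Rational(1, 2), Pow(4, 2))) = Add(Rational(9, 2), Mul(Rational(1, 2), 16)) = Add(Rational(9, 2), 8) = Rational(25, 2))
Function('p')(O, A) = Mul(Pow(Add(Rational(25, 2), A), -1), Add(2, O)) (Function('p')(O, A) = Mul(Add(O, 2), Pow(Add(A, Rational(25, 2)), -1)) = Mul(Add(2, O), Pow(Add(Rational(25, 2), A), -1)) = Mul(Pow(Add(Rational(25, 2), A), -1), Add(2, O)))
Mul(Add(8, 8), Function('p')(3, 6)) = Mul(Add(8, 8), Mul(2, Pow(Add(25, Mul(2, 6)), -1), Add(2, 3))) = Mul(16, Mul(2, Pow(Add(25, 12), -1), 5)) = Mul(16, Mul(2, Pow(37, -1), 5)) = Mul(16, Mul(2, Rational(1, 37), 5)) = Mul(16, Rational(10, 37)) = Rational(160, 37)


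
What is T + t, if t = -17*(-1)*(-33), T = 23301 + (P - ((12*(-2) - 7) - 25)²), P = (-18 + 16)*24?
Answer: 19556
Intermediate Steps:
P = -48 (P = -2*24 = -48)
T = 20117 (T = 23301 + (-48 - ((12*(-2) - 7) - 25)²) = 23301 + (-48 - ((-24 - 7) - 25)²) = 23301 + (-48 - (-31 - 25)²) = 23301 + (-48 - 1*(-56)²) = 23301 + (-48 - 1*3136) = 23301 + (-48 - 3136) = 23301 - 3184 = 20117)
t = -561 (t = 17*(-33) = -561)
T + t = 20117 - 561 = 19556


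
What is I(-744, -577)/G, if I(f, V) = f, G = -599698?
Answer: 372/299849 ≈ 0.0012406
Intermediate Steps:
I(-744, -577)/G = -744/(-599698) = -744*(-1/599698) = 372/299849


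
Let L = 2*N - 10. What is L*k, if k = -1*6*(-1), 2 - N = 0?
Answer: -36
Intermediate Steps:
N = 2 (N = 2 - 1*0 = 2 + 0 = 2)
L = -6 (L = 2*2 - 10 = 4 - 10 = -6)
k = 6 (k = -6*(-1) = 6)
L*k = -6*6 = -36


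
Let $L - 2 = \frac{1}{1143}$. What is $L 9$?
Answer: $\frac{2287}{127} \approx 18.008$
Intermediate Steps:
$L = \frac{2287}{1143}$ ($L = 2 + \frac{1}{1143} = \frac{2287}{1143} \approx 2.0009$)
$L 9 = \frac{2287}{1143} \cdot 9 = \frac{2287}{127}$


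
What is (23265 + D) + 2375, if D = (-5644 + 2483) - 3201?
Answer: 19278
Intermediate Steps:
D = -6362 (D = -3161 - 3201 = -6362)
(23265 + D) + 2375 = (23265 - 6362) + 2375 = 16903 + 2375 = 19278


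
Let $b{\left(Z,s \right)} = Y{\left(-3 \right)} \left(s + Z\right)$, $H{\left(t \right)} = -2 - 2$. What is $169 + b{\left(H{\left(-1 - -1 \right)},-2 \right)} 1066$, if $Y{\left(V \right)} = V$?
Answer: $19357$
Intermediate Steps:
$H{\left(t \right)} = -4$ ($H{\left(t \right)} = -2 - 2 = -4$)
$b{\left(Z,s \right)} = - 3 Z - 3 s$ ($b{\left(Z,s \right)} = - 3 \left(s + Z\right) = - 3 \left(Z + s\right) = - 3 Z - 3 s$)
$169 + b{\left(H{\left(-1 - -1 \right)},-2 \right)} 1066 = 169 + \left(\left(-3\right) \left(-4\right) - -6\right) 1066 = 169 + \left(12 + 6\right) 1066 = 169 + 18 \cdot 1066 = 169 + 19188 = 19357$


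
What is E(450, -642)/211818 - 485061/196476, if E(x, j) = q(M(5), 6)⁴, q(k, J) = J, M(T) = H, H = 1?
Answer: -5693889889/2312064076 ≈ -2.4627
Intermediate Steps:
M(T) = 1
E(x, j) = 1296 (E(x, j) = 6⁴ = 1296)
E(450, -642)/211818 - 485061/196476 = 1296/211818 - 485061/196476 = 1296*(1/211818) - 485061*1/196476 = 216/35303 - 161687/65492 = -5693889889/2312064076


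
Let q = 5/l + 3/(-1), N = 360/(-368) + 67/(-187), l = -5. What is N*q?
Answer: 22994/4301 ≈ 5.3462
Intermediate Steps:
N = -11497/8602 (N = 360*(-1/368) + 67*(-1/187) = -45/46 - 67/187 = -11497/8602 ≈ -1.3365)
q = -4 (q = 5/(-5) + 3/(-1) = 5*(-⅕) + 3*(-1) = -1 - 3 = -4)
N*q = -11497/8602*(-4) = 22994/4301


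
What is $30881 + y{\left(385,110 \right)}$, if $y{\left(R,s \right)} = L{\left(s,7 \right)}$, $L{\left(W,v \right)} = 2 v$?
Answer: $30895$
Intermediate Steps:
$y{\left(R,s \right)} = 14$ ($y{\left(R,s \right)} = 2 \cdot 7 = 14$)
$30881 + y{\left(385,110 \right)} = 30881 + 14 = 30895$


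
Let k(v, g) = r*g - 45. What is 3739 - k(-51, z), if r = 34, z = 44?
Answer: 2288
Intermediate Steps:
k(v, g) = -45 + 34*g (k(v, g) = 34*g - 45 = -45 + 34*g)
3739 - k(-51, z) = 3739 - (-45 + 34*44) = 3739 - (-45 + 1496) = 3739 - 1*1451 = 3739 - 1451 = 2288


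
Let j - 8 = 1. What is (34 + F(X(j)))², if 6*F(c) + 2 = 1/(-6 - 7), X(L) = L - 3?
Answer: 765625/676 ≈ 1132.6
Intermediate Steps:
j = 9 (j = 8 + 1 = 9)
X(L) = -3 + L
F(c) = -9/26 (F(c) = -⅓ + 1/(6*(-6 - 7)) = -⅓ + (⅙)/(-13) = -⅓ + (⅙)*(-1/13) = -⅓ - 1/78 = -9/26)
(34 + F(X(j)))² = (34 - 9/26)² = (875/26)² = 765625/676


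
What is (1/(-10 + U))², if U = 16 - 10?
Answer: 1/16 ≈ 0.062500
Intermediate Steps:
U = 6
(1/(-10 + U))² = (1/(-10 + 6))² = (1/(-4))² = (-¼)² = 1/16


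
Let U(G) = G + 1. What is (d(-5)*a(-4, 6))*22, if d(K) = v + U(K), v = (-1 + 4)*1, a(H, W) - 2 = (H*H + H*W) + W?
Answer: 0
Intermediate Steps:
U(G) = 1 + G
a(H, W) = 2 + W + H**2 + H*W (a(H, W) = 2 + ((H*H + H*W) + W) = 2 + ((H**2 + H*W) + W) = 2 + (W + H**2 + H*W) = 2 + W + H**2 + H*W)
v = 3 (v = 3*1 = 3)
d(K) = 4 + K (d(K) = 3 + (1 + K) = 4 + K)
(d(-5)*a(-4, 6))*22 = ((4 - 5)*(2 + 6 + (-4)**2 - 4*6))*22 = -(2 + 6 + 16 - 24)*22 = -1*0*22 = 0*22 = 0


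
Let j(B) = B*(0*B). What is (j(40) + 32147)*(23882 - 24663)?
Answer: -25106807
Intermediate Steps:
j(B) = 0 (j(B) = B*0 = 0)
(j(40) + 32147)*(23882 - 24663) = (0 + 32147)*(23882 - 24663) = 32147*(-781) = -25106807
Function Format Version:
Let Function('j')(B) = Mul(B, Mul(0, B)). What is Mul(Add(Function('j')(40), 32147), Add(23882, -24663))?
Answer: -25106807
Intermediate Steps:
Function('j')(B) = 0 (Function('j')(B) = Mul(B, 0) = 0)
Mul(Add(Function('j')(40), 32147), Add(23882, -24663)) = Mul(Add(0, 32147), Add(23882, -24663)) = Mul(32147, -781) = -25106807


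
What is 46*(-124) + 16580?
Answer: 10876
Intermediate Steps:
46*(-124) + 16580 = -5704 + 16580 = 10876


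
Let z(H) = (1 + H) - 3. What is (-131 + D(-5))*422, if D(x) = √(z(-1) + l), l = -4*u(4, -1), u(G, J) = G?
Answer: -55282 + 422*I*√19 ≈ -55282.0 + 1839.5*I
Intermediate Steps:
z(H) = -2 + H
l = -16 (l = -4*4 = -16)
D(x) = I*√19 (D(x) = √((-2 - 1) - 16) = √(-3 - 16) = √(-19) = I*√19)
(-131 + D(-5))*422 = (-131 + I*√19)*422 = -55282 + 422*I*√19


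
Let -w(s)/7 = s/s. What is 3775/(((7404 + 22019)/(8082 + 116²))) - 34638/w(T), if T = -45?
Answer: 1588295524/205961 ≈ 7711.6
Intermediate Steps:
w(s) = -7 (w(s) = -7*s/s = -7*1 = -7)
3775/(((7404 + 22019)/(8082 + 116²))) - 34638/w(T) = 3775/(((7404 + 22019)/(8082 + 116²))) - 34638/(-7) = 3775/((29423/(8082 + 13456))) - 34638*(-⅐) = 3775/((29423/21538)) + 34638/7 = 3775/((29423*(1/21538))) + 34638/7 = 3775/(29423/21538) + 34638/7 = 3775*(21538/29423) + 34638/7 = 81305950/29423 + 34638/7 = 1588295524/205961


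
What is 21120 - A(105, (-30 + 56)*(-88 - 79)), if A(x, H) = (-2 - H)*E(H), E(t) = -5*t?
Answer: -94200280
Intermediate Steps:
A(x, H) = -5*H*(-2 - H) (A(x, H) = (-2 - H)*(-5*H) = -5*H*(-2 - H))
21120 - A(105, (-30 + 56)*(-88 - 79)) = 21120 - 5*(-30 + 56)*(-88 - 79)*(2 + (-30 + 56)*(-88 - 79)) = 21120 - 5*26*(-167)*(2 + 26*(-167)) = 21120 - 5*(-4342)*(2 - 4342) = 21120 - 5*(-4342)*(-4340) = 21120 - 1*94221400 = 21120 - 94221400 = -94200280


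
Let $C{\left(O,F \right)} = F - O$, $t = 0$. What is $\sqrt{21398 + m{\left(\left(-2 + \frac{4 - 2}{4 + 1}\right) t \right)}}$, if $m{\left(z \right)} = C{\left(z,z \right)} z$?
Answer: $\sqrt{21398} \approx 146.28$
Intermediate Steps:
$m{\left(z \right)} = 0$ ($m{\left(z \right)} = \left(z - z\right) z = 0 z = 0$)
$\sqrt{21398 + m{\left(\left(-2 + \frac{4 - 2}{4 + 1}\right) t \right)}} = \sqrt{21398 + 0} = \sqrt{21398}$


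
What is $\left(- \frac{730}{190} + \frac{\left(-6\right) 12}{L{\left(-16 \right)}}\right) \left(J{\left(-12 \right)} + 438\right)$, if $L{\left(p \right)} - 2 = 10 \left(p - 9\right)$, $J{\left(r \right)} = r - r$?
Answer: $- \frac{916296}{589} \approx -1555.7$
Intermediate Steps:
$J{\left(r \right)} = 0$
$L{\left(p \right)} = -88 + 10 p$ ($L{\left(p \right)} = 2 + 10 \left(p - 9\right) = 2 + 10 \left(-9 + p\right) = 2 + \left(-90 + 10 p\right) = -88 + 10 p$)
$\left(- \frac{730}{190} + \frac{\left(-6\right) 12}{L{\left(-16 \right)}}\right) \left(J{\left(-12 \right)} + 438\right) = \left(- \frac{730}{190} + \frac{\left(-6\right) 12}{-88 + 10 \left(-16\right)}\right) \left(0 + 438\right) = \left(\left(-730\right) \frac{1}{190} - \frac{72}{-88 - 160}\right) 438 = \left(- \frac{73}{19} - \frac{72}{-248}\right) 438 = \left(- \frac{73}{19} - - \frac{9}{31}\right) 438 = \left(- \frac{73}{19} + \frac{9}{31}\right) 438 = \left(- \frac{2092}{589}\right) 438 = - \frac{916296}{589}$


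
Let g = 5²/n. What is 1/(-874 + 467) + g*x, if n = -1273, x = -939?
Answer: 9553052/518111 ≈ 18.438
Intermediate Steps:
g = -25/1273 (g = 5²/(-1273) = 25*(-1/1273) = -25/1273 ≈ -0.019639)
1/(-874 + 467) + g*x = 1/(-874 + 467) - 25/1273*(-939) = 1/(-407) + 23475/1273 = -1/407 + 23475/1273 = 9553052/518111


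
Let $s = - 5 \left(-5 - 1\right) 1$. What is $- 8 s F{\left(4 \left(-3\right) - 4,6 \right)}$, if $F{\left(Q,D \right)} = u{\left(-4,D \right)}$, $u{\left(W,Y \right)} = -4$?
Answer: $960$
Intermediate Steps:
$s = 30$ ($s = \left(-5\right) \left(-6\right) 1 = 30 \cdot 1 = 30$)
$F{\left(Q,D \right)} = -4$
$- 8 s F{\left(4 \left(-3\right) - 4,6 \right)} = \left(-8\right) 30 \left(-4\right) = \left(-240\right) \left(-4\right) = 960$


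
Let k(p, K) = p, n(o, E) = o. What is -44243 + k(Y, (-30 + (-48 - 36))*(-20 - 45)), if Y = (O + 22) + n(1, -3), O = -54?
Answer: -44274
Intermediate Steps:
Y = -31 (Y = (-54 + 22) + 1 = -32 + 1 = -31)
-44243 + k(Y, (-30 + (-48 - 36))*(-20 - 45)) = -44243 - 31 = -44274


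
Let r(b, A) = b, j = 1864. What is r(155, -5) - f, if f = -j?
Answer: 2019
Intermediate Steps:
f = -1864 (f = -1*1864 = -1864)
r(155, -5) - f = 155 - 1*(-1864) = 155 + 1864 = 2019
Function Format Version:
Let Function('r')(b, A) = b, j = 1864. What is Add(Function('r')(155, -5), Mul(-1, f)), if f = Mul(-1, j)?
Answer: 2019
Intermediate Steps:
f = -1864 (f = Mul(-1, 1864) = -1864)
Add(Function('r')(155, -5), Mul(-1, f)) = Add(155, Mul(-1, -1864)) = Add(155, 1864) = 2019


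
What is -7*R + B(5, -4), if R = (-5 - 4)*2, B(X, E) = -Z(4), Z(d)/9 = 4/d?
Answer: 117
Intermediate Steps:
Z(d) = 36/d (Z(d) = 9*(4/d) = 36/d)
B(X, E) = -9 (B(X, E) = -36/4 = -1*9 = -9)
R = -18 (R = -9*2 = -18)
-7*R + B(5, -4) = -7*(-18) - 9 = 126 - 9 = 117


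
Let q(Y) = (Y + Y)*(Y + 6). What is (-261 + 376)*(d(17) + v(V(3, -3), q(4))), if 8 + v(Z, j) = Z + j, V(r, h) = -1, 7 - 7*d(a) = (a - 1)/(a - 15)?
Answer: 57040/7 ≈ 8148.6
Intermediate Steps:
d(a) = 1 - (-1 + a)/(7*(-15 + a)) (d(a) = 1 - (a - 1)/(7*(a - 15)) = 1 - (-1 + a)/(7*(-15 + a)))
q(Y) = 2*Y*(6 + Y) (q(Y) = (2*Y)*(6 + Y) = 2*Y*(6 + Y))
v(Z, j) = -8 + Z + j (v(Z, j) = -8 + (Z + j) = -8 + Z + j)
(-261 + 376)*(d(17) + v(V(3, -3), q(4))) = (-261 + 376)*(2*(-52 + 3*17)/(7*(-15 + 17)) + (-8 - 1 + 2*4*(6 + 4))) = 115*((2/7)*(-52 + 51)/2 + (-8 - 1 + 2*4*10)) = 115*((2/7)*(½)*(-1) + (-8 - 1 + 80)) = 115*(-⅐ + 71) = 115*(496/7) = 57040/7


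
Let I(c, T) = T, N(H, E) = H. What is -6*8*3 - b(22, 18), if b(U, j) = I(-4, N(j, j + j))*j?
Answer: -468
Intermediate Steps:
b(U, j) = j² (b(U, j) = j*j = j²)
-6*8*3 - b(22, 18) = -6*8*3 - 1*18² = -48*3 - 1*324 = -144 - 324 = -468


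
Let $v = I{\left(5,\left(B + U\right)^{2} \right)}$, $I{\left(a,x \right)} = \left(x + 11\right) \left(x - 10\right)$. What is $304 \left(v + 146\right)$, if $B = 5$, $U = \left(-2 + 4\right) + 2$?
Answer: $2030112$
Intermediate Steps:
$U = 4$ ($U = 2 + 2 = 4$)
$I{\left(a,x \right)} = \left(-10 + x\right) \left(11 + x\right)$ ($I{\left(a,x \right)} = \left(11 + x\right) \left(-10 + x\right) = \left(-10 + x\right) \left(11 + x\right)$)
$v = 6532$ ($v = -110 + \left(5 + 4\right)^{2} + \left(\left(5 + 4\right)^{2}\right)^{2} = -110 + 9^{2} + \left(9^{2}\right)^{2} = -110 + 81 + 81^{2} = -110 + 81 + 6561 = 6532$)
$304 \left(v + 146\right) = 304 \left(6532 + 146\right) = 304 \cdot 6678 = 2030112$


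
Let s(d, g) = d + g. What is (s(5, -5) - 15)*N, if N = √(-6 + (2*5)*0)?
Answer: -15*I*√6 ≈ -36.742*I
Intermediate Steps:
N = I*√6 (N = √(-6 + 10*0) = √(-6 + 0) = √(-6) = I*√6 ≈ 2.4495*I)
(s(5, -5) - 15)*N = ((5 - 5) - 15)*(I*√6) = (0 - 15)*(I*√6) = -15*I*√6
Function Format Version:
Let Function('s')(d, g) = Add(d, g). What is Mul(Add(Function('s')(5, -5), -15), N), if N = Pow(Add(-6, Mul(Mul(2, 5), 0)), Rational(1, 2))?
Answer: Mul(-15, I, Pow(6, Rational(1, 2))) ≈ Mul(-36.742, I)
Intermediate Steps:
N = Mul(I, Pow(6, Rational(1, 2))) (N = Pow(Add(-6, Mul(10, 0)), Rational(1, 2)) = Pow(Add(-6, 0), Rational(1, 2)) = Pow(-6, Rational(1, 2)) = Mul(I, Pow(6, Rational(1, 2))) ≈ Mul(2.4495, I))
Mul(Add(Function('s')(5, -5), -15), N) = Mul(Add(Add(5, -5), -15), Mul(I, Pow(6, Rational(1, 2)))) = Mul(Add(0, -15), Mul(I, Pow(6, Rational(1, 2)))) = Mul(-15, Mul(I, Pow(6, Rational(1, 2)))) = Mul(-15, I, Pow(6, Rational(1, 2)))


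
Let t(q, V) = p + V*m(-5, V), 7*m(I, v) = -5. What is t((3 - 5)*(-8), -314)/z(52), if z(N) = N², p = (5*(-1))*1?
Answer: 1535/18928 ≈ 0.081097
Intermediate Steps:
m(I, v) = -5/7 (m(I, v) = (⅐)*(-5) = -5/7)
p = -5 (p = -5*1 = -5)
t(q, V) = -5 - 5*V/7 (t(q, V) = -5 + V*(-5/7) = -5 - 5*V/7)
t((3 - 5)*(-8), -314)/z(52) = (-5 - 5/7*(-314))/(52²) = (-5 + 1570/7)/2704 = (1535/7)*(1/2704) = 1535/18928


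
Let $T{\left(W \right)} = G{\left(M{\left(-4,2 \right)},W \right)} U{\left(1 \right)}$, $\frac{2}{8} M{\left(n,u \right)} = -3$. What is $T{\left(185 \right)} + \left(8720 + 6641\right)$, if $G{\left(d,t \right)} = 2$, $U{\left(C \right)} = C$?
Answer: $15363$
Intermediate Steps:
$M{\left(n,u \right)} = -12$ ($M{\left(n,u \right)} = 4 \left(-3\right) = -12$)
$T{\left(W \right)} = 2$ ($T{\left(W \right)} = 2 \cdot 1 = 2$)
$T{\left(185 \right)} + \left(8720 + 6641\right) = 2 + \left(8720 + 6641\right) = 2 + 15361 = 15363$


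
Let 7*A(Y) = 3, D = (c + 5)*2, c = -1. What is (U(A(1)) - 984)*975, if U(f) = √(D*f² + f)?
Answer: -959400 + 975*√93/7 ≈ -9.5806e+5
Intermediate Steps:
D = 8 (D = (-1 + 5)*2 = 4*2 = 8)
A(Y) = 3/7 (A(Y) = (⅐)*3 = 3/7)
U(f) = √(f + 8*f²) (U(f) = √(8*f² + f) = √(f + 8*f²))
(U(A(1)) - 984)*975 = (√(3*(1 + 8*(3/7))/7) - 984)*975 = (√(3*(1 + 24/7)/7) - 984)*975 = (√((3/7)*(31/7)) - 984)*975 = (√(93/49) - 984)*975 = (√93/7 - 984)*975 = (-984 + √93/7)*975 = -959400 + 975*√93/7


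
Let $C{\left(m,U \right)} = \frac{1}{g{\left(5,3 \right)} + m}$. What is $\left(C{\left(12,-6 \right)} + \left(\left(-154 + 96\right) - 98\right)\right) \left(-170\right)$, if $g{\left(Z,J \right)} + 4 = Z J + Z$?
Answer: $\frac{371195}{14} \approx 26514.0$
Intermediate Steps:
$g{\left(Z,J \right)} = -4 + Z + J Z$ ($g{\left(Z,J \right)} = -4 + \left(Z J + Z\right) = -4 + \left(J Z + Z\right) = -4 + \left(Z + J Z\right) = -4 + Z + J Z$)
$C{\left(m,U \right)} = \frac{1}{16 + m}$ ($C{\left(m,U \right)} = \frac{1}{\left(-4 + 5 + 3 \cdot 5\right) + m} = \frac{1}{\left(-4 + 5 + 15\right) + m} = \frac{1}{16 + m}$)
$\left(C{\left(12,-6 \right)} + \left(\left(-154 + 96\right) - 98\right)\right) \left(-170\right) = \left(\frac{1}{16 + 12} + \left(\left(-154 + 96\right) - 98\right)\right) \left(-170\right) = \left(\frac{1}{28} - 156\right) \left(-170\right) = \left(- \frac{4367}{28}\right) \left(-170\right) = \frac{371195}{14}$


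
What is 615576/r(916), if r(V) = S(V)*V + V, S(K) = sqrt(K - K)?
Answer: 153894/229 ≈ 672.03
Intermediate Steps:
S(K) = 0 (S(K) = sqrt(0) = 0)
r(V) = V (r(V) = 0*V + V = 0 + V = V)
615576/r(916) = 615576/916 = 615576*(1/916) = 153894/229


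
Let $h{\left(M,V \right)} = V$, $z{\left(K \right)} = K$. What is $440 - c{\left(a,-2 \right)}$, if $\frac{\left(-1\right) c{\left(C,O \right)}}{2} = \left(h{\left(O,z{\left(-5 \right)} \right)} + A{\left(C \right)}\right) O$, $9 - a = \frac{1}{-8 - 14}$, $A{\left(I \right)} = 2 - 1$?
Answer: $456$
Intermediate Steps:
$A{\left(I \right)} = 1$ ($A{\left(I \right)} = 2 - 1 = 1$)
$a = \frac{199}{22}$ ($a = 9 - \frac{1}{-8 - 14} = 9 - \frac{1}{-22} = 9 - - \frac{1}{22} = 9 + \frac{1}{22} = \frac{199}{22} \approx 9.0455$)
$c{\left(C,O \right)} = 8 O$ ($c{\left(C,O \right)} = - 2 \left(-5 + 1\right) O = - 2 \left(- 4 O\right) = 8 O$)
$440 - c{\left(a,-2 \right)} = 440 - 8 \left(-2\right) = 440 - -16 = 440 + 16 = 456$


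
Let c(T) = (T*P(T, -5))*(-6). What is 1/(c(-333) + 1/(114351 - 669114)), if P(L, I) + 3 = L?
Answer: -554763/372427935265 ≈ -1.4896e-6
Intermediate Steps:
P(L, I) = -3 + L
c(T) = -6*T*(-3 + T) (c(T) = (T*(-3 + T))*(-6) = -6*T*(-3 + T))
1/(c(-333) + 1/(114351 - 669114)) = 1/(6*(-333)*(3 - 1*(-333)) + 1/(114351 - 669114)) = 1/(6*(-333)*(3 + 333) + 1/(-554763)) = 1/(6*(-333)*336 - 1/554763) = 1/(-671328 - 1/554763) = 1/(-372427935265/554763) = -554763/372427935265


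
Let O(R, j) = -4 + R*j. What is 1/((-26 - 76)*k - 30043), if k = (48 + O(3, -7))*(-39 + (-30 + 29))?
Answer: 1/63797 ≈ 1.5675e-5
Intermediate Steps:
k = -920 (k = (48 + (-4 + 3*(-7)))*(-39 + (-30 + 29)) = (48 + (-4 - 21))*(-39 - 1) = (48 - 25)*(-40) = 23*(-40) = -920)
1/((-26 - 76)*k - 30043) = 1/((-26 - 76)*(-920) - 30043) = 1/(-102*(-920) - 30043) = 1/(93840 - 30043) = 1/63797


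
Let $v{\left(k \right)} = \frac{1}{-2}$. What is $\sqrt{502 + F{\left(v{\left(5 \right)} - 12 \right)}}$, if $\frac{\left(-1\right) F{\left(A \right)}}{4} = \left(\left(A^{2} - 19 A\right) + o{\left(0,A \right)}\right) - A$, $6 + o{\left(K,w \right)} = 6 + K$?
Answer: $i \sqrt{1123} \approx 33.511 i$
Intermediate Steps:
$o{\left(K,w \right)} = K$ ($o{\left(K,w \right)} = -6 + \left(6 + K\right) = K$)
$v{\left(k \right)} = - \frac{1}{2}$
$F{\left(A \right)} = - 4 A^{2} + 80 A$ ($F{\left(A \right)} = - 4 \left(\left(\left(A^{2} - 19 A\right) + 0\right) - A\right) = - 4 \left(\left(A^{2} - 19 A\right) - A\right) = - 4 \left(A^{2} - 20 A\right) = - 4 A^{2} + 80 A$)
$\sqrt{502 + F{\left(v{\left(5 \right)} - 12 \right)}} = \sqrt{502 + 4 \left(- \frac{1}{2} - 12\right) \left(20 - \left(- \frac{1}{2} - 12\right)\right)} = \sqrt{502 + 4 \left(- \frac{25}{2}\right) \left(20 - - \frac{25}{2}\right)} = \sqrt{502 + 4 \left(- \frac{25}{2}\right) \left(20 + \frac{25}{2}\right)} = \sqrt{502 + 4 \left(- \frac{25}{2}\right) \frac{65}{2}} = \sqrt{502 - 1625} = \sqrt{-1123} = i \sqrt{1123}$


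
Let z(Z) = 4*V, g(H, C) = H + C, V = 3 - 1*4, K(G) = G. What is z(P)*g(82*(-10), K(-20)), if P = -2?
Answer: 3360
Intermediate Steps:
V = -1 (V = 3 - 4 = -1)
g(H, C) = C + H
z(Z) = -4 (z(Z) = 4*(-1) = -4)
z(P)*g(82*(-10), K(-20)) = -4*(-20 + 82*(-10)) = -4*(-20 - 820) = -4*(-840) = 3360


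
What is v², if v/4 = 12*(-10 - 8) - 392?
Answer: 5914624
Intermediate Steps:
v = -2432 (v = 4*(12*(-10 - 8) - 392) = 4*(12*(-18) - 392) = 4*(-216 - 392) = 4*(-608) = -2432)
v² = (-2432)² = 5914624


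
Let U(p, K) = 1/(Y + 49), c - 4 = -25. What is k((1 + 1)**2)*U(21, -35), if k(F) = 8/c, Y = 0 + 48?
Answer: -8/2037 ≈ -0.0039273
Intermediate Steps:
c = -21 (c = 4 - 25 = -21)
Y = 48
k(F) = -8/21 (k(F) = 8/(-21) = 8*(-1/21) = -8/21)
U(p, K) = 1/97 (U(p, K) = 1/(48 + 49) = 1/97)
k((1 + 1)**2)*U(21, -35) = -8/21*1/97 = -8/2037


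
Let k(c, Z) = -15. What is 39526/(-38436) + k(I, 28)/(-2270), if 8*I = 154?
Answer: -2228687/2181243 ≈ -1.0218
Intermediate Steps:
I = 77/4 (I = (⅛)*154 = 77/4 ≈ 19.250)
39526/(-38436) + k(I, 28)/(-2270) = 39526/(-38436) - 15/(-2270) = 39526*(-1/38436) - 15*(-1/2270) = -19763/19218 + 3/454 = -2228687/2181243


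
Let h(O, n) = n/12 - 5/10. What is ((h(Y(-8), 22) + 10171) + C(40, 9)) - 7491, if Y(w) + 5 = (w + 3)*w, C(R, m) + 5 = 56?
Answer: 8197/3 ≈ 2732.3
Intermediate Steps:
C(R, m) = 51 (C(R, m) = -5 + 56 = 51)
Y(w) = -5 + w*(3 + w) (Y(w) = -5 + (w + 3)*w = -5 + (3 + w)*w = -5 + w*(3 + w))
h(O, n) = -½ + n/12 (h(O, n) = n*(1/12) - 5*⅒ = n/12 - ½ = -½ + n/12)
((h(Y(-8), 22) + 10171) + C(40, 9)) - 7491 = (((-½ + (1/12)*22) + 10171) + 51) - 7491 = (((-½ + 11/6) + 10171) + 51) - 7491 = ((4/3 + 10171) + 51) - 7491 = (30517/3 + 51) - 7491 = 30670/3 - 7491 = 8197/3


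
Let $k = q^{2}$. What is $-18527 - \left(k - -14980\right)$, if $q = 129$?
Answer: $-50148$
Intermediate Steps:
$k = 16641$ ($k = 129^{2} = 16641$)
$-18527 - \left(k - -14980\right) = -18527 - \left(16641 - -14980\right) = -18527 - \left(16641 + 14980\right) = -18527 - 31621 = -50148$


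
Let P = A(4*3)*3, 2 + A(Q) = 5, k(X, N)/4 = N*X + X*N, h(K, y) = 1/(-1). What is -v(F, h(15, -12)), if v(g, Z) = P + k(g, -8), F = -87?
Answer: -5577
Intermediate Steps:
h(K, y) = -1
k(X, N) = 8*N*X (k(X, N) = 4*(N*X + X*N) = 4*(N*X + N*X) = 4*(2*N*X) = 8*N*X)
A(Q) = 3 (A(Q) = -2 + 5 = 3)
P = 9 (P = 3*3 = 9)
v(g, Z) = 9 - 64*g (v(g, Z) = 9 + 8*(-8)*g = 9 - 64*g)
-v(F, h(15, -12)) = -(9 - 64*(-87)) = -(9 + 5568) = -1*5577 = -5577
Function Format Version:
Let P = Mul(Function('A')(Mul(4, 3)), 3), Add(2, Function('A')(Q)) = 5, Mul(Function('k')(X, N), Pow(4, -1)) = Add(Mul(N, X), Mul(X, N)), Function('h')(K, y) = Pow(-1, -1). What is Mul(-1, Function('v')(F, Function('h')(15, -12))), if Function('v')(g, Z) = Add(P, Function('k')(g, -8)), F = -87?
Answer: -5577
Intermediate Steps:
Function('h')(K, y) = -1
Function('k')(X, N) = Mul(8, N, X) (Function('k')(X, N) = Mul(4, Add(Mul(N, X), Mul(X, N))) = Mul(4, Add(Mul(N, X), Mul(N, X))) = Mul(4, Mul(2, N, X)) = Mul(8, N, X))
Function('A')(Q) = 3 (Function('A')(Q) = Add(-2, 5) = 3)
P = 9 (P = Mul(3, 3) = 9)
Function('v')(g, Z) = Add(9, Mul(-64, g)) (Function('v')(g, Z) = Add(9, Mul(8, -8, g)) = Add(9, Mul(-64, g)))
Mul(-1, Function('v')(F, Function('h')(15, -12))) = Mul(-1, Add(9, Mul(-64, -87))) = Mul(-1, Add(9, 5568)) = Mul(-1, 5577) = -5577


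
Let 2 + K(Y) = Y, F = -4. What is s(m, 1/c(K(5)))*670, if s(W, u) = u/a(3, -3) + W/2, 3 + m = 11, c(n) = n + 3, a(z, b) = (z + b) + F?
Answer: 31825/12 ≈ 2652.1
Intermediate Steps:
K(Y) = -2 + Y
a(z, b) = -4 + b + z (a(z, b) = (z + b) - 4 = (b + z) - 4 = -4 + b + z)
c(n) = 3 + n
m = 8 (m = -3 + 11 = 8)
s(W, u) = W/2 - u/4 (s(W, u) = u/(-4 - 3 + 3) + W/2 = u/(-4) + W*(½) = u*(-¼) + W/2 = -u/4 + W/2 = W/2 - u/4)
s(m, 1/c(K(5)))*670 = ((½)*8 - 1/(4*(3 + (-2 + 5))))*670 = (4 - 1/(4*(3 + 3)))*670 = (4 - ¼/6)*670 = (4 - ¼*⅙)*670 = (4 - 1/24)*670 = (95/24)*670 = 31825/12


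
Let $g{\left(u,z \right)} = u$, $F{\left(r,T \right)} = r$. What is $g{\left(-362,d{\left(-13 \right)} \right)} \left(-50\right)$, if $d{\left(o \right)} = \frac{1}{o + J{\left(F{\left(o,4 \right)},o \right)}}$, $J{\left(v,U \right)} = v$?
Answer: $18100$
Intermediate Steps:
$d{\left(o \right)} = \frac{1}{2 o}$ ($d{\left(o \right)} = \frac{1}{o + o} = \frac{1}{2 o}$)
$g{\left(-362,d{\left(-13 \right)} \right)} \left(-50\right) = \left(-362\right) \left(-50\right) = 18100$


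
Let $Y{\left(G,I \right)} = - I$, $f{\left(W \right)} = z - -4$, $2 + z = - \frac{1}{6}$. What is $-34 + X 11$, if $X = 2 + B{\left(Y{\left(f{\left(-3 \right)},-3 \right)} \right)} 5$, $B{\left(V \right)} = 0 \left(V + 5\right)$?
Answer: $-12$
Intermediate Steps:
$z = - \frac{13}{6}$ ($z = -2 - \frac{1}{6} = - \frac{13}{6} \approx -2.1667$)
$f{\left(W \right)} = \frac{11}{6}$ ($f{\left(W \right)} = - \frac{13}{6} - -4 = - \frac{13}{6} + 4 = \frac{11}{6}$)
$B{\left(V \right)} = 0$ ($B{\left(V \right)} = 0 \left(5 + V\right) = 0$)
$X = 2$ ($X = 2 + 0 \cdot 5 = 2 + 0 = 2$)
$-34 + X 11 = -34 + 2 \cdot 11 = -34 + 22 = -12$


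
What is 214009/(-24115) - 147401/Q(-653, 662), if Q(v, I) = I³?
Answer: -62091316624867/6996184187720 ≈ -8.8750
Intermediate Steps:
214009/(-24115) - 147401/Q(-653, 662) = 214009/(-24115) - 147401/(662³) = 214009*(-1/24115) - 147401/290117528 = -214009/24115 - 147401*1/290117528 = -214009/24115 - 147401/290117528 = -62091316624867/6996184187720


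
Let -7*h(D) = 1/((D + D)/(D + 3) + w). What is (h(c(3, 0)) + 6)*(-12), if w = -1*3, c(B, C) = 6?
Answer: -2556/35 ≈ -73.029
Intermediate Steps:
w = -3
h(D) = -1/(7*(-3 + 2*D/(3 + D))) (h(D) = -1/(7*((D + D)/(D + 3) - 3)) = -1/(7*((2*D)/(3 + D) - 3)) = -1/(7*(2*D/(3 + D) - 3)) = -1/(7*(-3 + 2*D/(3 + D))))
(h(c(3, 0)) + 6)*(-12) = ((3 + 6)/(7*(9 + 6)) + 6)*(-12) = ((⅐)*9/15 + 6)*(-12) = ((⅐)*(1/15)*9 + 6)*(-12) = (3/35 + 6)*(-12) = (213/35)*(-12) = -2556/35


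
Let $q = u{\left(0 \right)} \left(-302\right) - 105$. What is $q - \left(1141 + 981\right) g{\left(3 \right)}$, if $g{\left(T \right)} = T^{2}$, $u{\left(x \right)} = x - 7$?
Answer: $-17089$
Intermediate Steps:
$u{\left(x \right)} = -7 + x$
$q = 2009$ ($q = \left(-7 + 0\right) \left(-302\right) - 105 = \left(-7\right) \left(-302\right) - 105 = 2114 - 105 = 2009$)
$q - \left(1141 + 981\right) g{\left(3 \right)} = 2009 - \left(1141 + 981\right) 3^{2} = 2009 - 2122 \cdot 9 = 2009 - 19098 = -17089$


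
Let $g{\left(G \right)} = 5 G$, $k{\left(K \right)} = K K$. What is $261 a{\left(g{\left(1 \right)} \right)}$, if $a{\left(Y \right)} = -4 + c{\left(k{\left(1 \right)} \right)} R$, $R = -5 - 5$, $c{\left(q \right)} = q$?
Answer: $-3654$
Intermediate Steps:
$k{\left(K \right)} = K^{2}$
$R = -10$
$a{\left(Y \right)} = -14$ ($a{\left(Y \right)} = -4 + 1^{2} \left(-10\right) = -4 + 1 \left(-10\right) = -4 - 10 = -14$)
$261 a{\left(g{\left(1 \right)} \right)} = 261 \left(-14\right) = -3654$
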